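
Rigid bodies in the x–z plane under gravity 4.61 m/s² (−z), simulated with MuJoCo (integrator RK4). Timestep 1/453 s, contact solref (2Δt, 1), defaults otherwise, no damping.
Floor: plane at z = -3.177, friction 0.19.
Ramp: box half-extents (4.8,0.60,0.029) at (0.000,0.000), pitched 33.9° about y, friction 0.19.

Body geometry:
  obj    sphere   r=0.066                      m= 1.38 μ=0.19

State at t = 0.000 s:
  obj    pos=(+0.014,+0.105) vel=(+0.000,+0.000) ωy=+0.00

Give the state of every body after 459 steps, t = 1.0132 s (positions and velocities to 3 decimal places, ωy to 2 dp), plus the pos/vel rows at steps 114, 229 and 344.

State at t = 1.0132 s:
  obj    pos=(+0.800,-0.423) vel=(+1.553,-1.040) ωy=+27.90

Key-timestep trajectory:
   step    t(s)  obj.x    obj.z    obj.vx   obj.vz 
    114  0.2517   +0.063  +0.072  +0.385  -0.261
    229  0.5055   +0.210  -0.027  +0.775  -0.519
    344  0.7594   +0.456  -0.192  +1.164  -0.780


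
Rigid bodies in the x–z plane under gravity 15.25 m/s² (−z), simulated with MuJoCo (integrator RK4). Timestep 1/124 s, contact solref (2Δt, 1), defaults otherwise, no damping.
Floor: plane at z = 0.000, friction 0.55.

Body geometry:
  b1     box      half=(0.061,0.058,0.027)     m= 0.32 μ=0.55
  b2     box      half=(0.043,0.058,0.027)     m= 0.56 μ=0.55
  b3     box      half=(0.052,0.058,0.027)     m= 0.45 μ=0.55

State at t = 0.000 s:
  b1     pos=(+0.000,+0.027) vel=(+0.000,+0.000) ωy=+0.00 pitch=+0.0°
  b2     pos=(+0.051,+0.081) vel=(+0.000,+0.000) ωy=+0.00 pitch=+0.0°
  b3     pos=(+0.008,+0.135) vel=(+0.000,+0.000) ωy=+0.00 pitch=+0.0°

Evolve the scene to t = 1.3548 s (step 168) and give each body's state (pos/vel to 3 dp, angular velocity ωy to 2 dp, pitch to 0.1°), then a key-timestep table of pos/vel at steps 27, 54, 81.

State at t = 1.3548 s:
  b1     pos=(+0.000,+0.027) vel=(+0.000,+0.000) ωy=+0.00 pitch=+0.0°
  b2     pos=(+0.051,+0.081) vel=(+0.000,+0.000) ωy=+0.00 pitch=+0.1°
  b3     pos=(-0.133,+0.027) vel=(+0.000,+0.000) ωy=+0.00 pitch=+180.0°

Key-timestep trajectory:
   step    t(s)  b1.x    b1.z    b1.vx   b1.vz   b2.x    b2.z    b2.vx   b2.vz   b3.x    b3.z    b3.vx   b3.vz 
     27  0.2177   +0.000  +0.027  +0.000  +0.000   +0.051  +0.081  +0.000  +0.000   +0.007  +0.135  -0.018  -0.001
     54  0.4355   +0.000  +0.027  +0.000  +0.000   +0.051  +0.081  +0.001  +0.001   -0.017  +0.117  -0.256  -0.545
     81  0.6532   +0.000  +0.027  +0.002  +0.000   +0.051  +0.081  +0.002  +0.000   -0.097  +0.095  -0.491  -0.439


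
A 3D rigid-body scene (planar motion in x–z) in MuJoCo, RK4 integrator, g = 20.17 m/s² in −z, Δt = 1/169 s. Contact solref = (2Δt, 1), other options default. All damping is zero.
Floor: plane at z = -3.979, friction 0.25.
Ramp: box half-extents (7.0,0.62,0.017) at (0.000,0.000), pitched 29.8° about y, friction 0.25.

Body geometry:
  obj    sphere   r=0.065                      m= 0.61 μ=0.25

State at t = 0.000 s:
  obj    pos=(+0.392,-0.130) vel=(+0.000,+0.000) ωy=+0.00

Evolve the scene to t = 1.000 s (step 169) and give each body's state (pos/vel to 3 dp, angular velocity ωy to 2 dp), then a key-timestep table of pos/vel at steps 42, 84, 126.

State at t = 1.000 s:
  obj    pos=(+3.499,-1.909) vel=(+6.214,-3.559) ωy=+110.12

Key-timestep trajectory:
   step    t(s)  obj.x    obj.z    obj.vx   obj.vz 
     42  0.2485   +0.584  -0.240  +1.545  -0.885
     84  0.4970   +1.160  -0.570  +3.089  -1.769
    126  0.7456   +2.119  -1.119  +4.633  -2.653


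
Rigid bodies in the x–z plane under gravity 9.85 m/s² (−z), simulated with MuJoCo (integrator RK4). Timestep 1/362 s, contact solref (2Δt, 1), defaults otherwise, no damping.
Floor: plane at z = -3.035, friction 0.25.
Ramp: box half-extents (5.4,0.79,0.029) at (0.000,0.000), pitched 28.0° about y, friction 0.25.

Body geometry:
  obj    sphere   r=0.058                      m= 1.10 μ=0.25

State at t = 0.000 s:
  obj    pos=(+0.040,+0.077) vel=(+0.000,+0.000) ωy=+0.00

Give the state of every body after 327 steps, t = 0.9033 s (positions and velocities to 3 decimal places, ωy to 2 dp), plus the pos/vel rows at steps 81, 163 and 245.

State at t = 0.9033 s:
  obj    pos=(+1.230,-0.556) vel=(+2.635,-1.401) ωy=+51.44

Key-timestep trajectory:
   step    t(s)  obj.x    obj.z    obj.vx   obj.vz 
     81  0.2238   +0.113  +0.038  +0.653  -0.347
    163  0.4503   +0.336  -0.080  +1.313  -0.698
    245  0.6768   +0.708  -0.278  +1.974  -1.050


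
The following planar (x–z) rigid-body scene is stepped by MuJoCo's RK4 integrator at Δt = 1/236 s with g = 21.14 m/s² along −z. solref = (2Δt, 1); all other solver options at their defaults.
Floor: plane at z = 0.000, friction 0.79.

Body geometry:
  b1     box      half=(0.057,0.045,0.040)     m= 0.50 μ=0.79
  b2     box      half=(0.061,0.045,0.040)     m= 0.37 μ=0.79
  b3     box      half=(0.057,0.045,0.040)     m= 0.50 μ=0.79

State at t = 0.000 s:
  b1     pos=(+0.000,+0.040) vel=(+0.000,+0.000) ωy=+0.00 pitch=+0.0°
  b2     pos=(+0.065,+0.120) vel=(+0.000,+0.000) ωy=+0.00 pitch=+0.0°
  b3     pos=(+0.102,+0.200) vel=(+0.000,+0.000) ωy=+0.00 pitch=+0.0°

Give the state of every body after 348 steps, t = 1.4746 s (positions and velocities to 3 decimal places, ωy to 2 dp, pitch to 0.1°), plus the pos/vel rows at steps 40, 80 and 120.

State at t = 1.4746 s:
  b1     pos=(+0.000,+0.040) vel=(+0.000,+0.000) ωy=+0.00 pitch=+0.0°
  b2     pos=(+0.116,+0.061) vel=(+0.000,+0.000) ωy=+0.00 pitch=+90.0°
  b3     pos=(+0.332,+0.040) vel=(+0.000,+0.000) ωy=+0.00 pitch=+180.0°

Key-timestep trajectory:
   step    t(s)  b1.x    b1.z    b1.vx   b1.vz   b2.x    b2.z    b2.vx   b2.vz   b3.x    b3.z    b3.vx   b3.vz 
     40  0.1695   +0.000  +0.040  +0.000  +0.000   +0.097  +0.091  +0.358  -0.782   +0.190  +0.105  +0.829  -1.786
     80  0.3390   +0.000  +0.040  +0.000  +0.000   +0.146  +0.072  +0.024  +0.003   +0.310  +0.059  +0.688  -0.433
    120  0.5085   +0.000  +0.040  +0.000  +0.000   +0.112  +0.062  -0.146  +0.146   +0.332  +0.040  +0.000  +0.000


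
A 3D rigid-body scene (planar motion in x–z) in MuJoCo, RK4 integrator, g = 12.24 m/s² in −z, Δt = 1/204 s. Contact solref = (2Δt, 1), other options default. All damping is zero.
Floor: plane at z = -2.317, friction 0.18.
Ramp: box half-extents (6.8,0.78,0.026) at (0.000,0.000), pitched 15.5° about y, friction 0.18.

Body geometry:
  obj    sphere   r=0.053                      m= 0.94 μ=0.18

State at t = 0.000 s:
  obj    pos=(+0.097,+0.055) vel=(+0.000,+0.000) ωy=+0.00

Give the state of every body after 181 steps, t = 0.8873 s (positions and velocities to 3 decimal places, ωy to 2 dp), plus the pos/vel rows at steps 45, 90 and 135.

State at t = 0.8873 s:
  obj    pos=(+0.983,-0.191) vel=(+1.998,-0.554) ωy=+39.11

Key-timestep trajectory:
   step    t(s)  obj.x    obj.z    obj.vx   obj.vz 
     45  0.2206   +0.152  +0.040  +0.497  -0.138
     90  0.4412   +0.316  -0.006  +0.993  -0.275
    135  0.6618   +0.590  -0.082  +1.490  -0.413


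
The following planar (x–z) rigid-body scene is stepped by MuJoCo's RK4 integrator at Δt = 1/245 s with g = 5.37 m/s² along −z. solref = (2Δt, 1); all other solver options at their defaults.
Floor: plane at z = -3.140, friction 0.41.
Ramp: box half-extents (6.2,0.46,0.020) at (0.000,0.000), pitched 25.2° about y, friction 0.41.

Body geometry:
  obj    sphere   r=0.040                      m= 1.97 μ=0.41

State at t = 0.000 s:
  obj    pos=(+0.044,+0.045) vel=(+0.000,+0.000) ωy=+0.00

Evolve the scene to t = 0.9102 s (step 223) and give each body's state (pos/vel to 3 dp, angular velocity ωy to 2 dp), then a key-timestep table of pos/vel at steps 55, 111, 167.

State at t = 0.9102 s:
  obj    pos=(+0.656,-0.243) vel=(+1.345,-0.633) ωy=+37.16

Key-timestep trajectory:
   step    t(s)  obj.x    obj.z    obj.vx   obj.vz 
     55  0.2245   +0.081  +0.028  +0.332  -0.156
    111  0.4531   +0.196  -0.026  +0.670  -0.315
    167  0.6816   +0.388  -0.116  +1.007  -0.474


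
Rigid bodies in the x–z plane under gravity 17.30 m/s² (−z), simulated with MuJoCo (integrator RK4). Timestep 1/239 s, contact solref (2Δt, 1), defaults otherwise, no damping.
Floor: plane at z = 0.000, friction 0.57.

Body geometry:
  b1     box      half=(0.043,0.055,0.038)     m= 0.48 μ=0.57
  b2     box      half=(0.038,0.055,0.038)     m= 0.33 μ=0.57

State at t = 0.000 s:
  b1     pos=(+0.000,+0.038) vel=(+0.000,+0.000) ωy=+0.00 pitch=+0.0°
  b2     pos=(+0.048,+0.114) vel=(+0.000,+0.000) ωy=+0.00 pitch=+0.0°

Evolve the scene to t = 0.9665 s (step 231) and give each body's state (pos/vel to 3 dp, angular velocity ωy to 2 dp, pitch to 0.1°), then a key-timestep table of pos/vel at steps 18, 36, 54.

State at t = 0.9665 s:
  b1     pos=(+0.000,+0.038) vel=(+0.000,+0.000) ωy=+0.00 pitch=+0.0°
  b2     pos=(+0.093,+0.038) vel=(+0.000,+0.000) ωy=+0.00 pitch=+90.0°

Key-timestep trajectory:
   step    t(s)  b1.x    b1.z    b1.vx   b1.vz   b2.x    b2.z    b2.vx   b2.vz 
     18  0.0753   +0.000  +0.038  +0.000  +0.000   +0.052  +0.113  +0.127  -0.031
     36  0.1506   +0.000  +0.038  +0.000  +0.000   +0.070  +0.103  +0.344  -0.349
     54  0.2259   +0.000  +0.038  +0.000  +0.000   +0.097  +0.036  -0.055  -0.657


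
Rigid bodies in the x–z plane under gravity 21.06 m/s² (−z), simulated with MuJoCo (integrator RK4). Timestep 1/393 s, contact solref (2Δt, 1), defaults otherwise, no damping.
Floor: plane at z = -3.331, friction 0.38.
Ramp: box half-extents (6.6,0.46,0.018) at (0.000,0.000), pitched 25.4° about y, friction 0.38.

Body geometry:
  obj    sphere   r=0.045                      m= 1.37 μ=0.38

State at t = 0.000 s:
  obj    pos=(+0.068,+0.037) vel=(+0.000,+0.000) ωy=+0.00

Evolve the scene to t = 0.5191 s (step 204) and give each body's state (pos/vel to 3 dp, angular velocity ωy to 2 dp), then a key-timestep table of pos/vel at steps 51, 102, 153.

State at t = 0.5191 s:
  obj    pos=(+0.853,-0.336) vel=(+3.026,-1.437) ωy=+74.42

Key-timestep trajectory:
   step    t(s)  obj.x    obj.z    obj.vx   obj.vz 
     51  0.1298   +0.117  +0.014  +0.756  -0.359
    102  0.2595   +0.265  -0.056  +1.513  -0.718
    153  0.3893   +0.510  -0.172  +2.269  -1.078


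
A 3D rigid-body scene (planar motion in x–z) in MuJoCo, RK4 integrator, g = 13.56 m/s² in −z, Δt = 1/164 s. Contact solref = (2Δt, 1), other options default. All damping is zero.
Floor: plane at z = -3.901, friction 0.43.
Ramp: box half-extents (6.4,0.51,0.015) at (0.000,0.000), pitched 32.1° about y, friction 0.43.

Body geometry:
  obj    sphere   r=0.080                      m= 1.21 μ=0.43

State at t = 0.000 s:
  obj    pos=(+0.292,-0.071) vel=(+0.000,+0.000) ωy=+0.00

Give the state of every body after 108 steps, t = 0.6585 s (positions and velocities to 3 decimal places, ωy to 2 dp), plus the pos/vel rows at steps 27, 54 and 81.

State at t = 0.6585 s:
  obj    pos=(+1.238,-0.664) vel=(+2.871,-1.801) ωy=+42.36

Key-timestep trajectory:
   step    t(s)  obj.x    obj.z    obj.vx   obj.vz 
     27  0.1646   +0.351  -0.108  +0.718  -0.450
     54  0.3293   +0.528  -0.219  +1.436  -0.901
     81  0.4939   +0.824  -0.405  +2.154  -1.351


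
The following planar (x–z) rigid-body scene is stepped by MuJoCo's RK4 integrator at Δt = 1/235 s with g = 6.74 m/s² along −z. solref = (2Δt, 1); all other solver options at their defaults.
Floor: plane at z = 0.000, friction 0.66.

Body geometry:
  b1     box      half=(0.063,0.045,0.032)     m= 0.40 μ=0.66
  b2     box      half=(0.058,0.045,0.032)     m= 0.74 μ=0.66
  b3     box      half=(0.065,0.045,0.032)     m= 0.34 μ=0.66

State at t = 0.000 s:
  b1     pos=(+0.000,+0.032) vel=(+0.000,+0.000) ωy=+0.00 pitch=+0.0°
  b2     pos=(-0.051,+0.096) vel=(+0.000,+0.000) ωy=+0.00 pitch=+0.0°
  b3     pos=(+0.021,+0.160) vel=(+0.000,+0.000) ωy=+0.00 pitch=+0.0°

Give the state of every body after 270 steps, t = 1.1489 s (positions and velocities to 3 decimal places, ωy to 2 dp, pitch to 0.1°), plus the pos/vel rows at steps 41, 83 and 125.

State at t = 1.1489 s:
  b1     pos=(+0.000,+0.032) vel=(+0.000,+0.000) ωy=+0.00 pitch=+0.0°
  b2     pos=(-0.051,+0.096) vel=(+0.000,+0.000) ωy=+0.00 pitch=+0.0°
  b3     pos=(+0.174,+0.032) vel=(+0.000,+0.000) ωy=+0.00 pitch=+180.0°

Key-timestep trajectory:
   step    t(s)  b1.x    b1.z    b1.vx   b1.vz   b2.x    b2.z    b2.vx   b2.vz   b3.x    b3.z    b3.vx   b3.vz 
     41  0.1745   +0.000  +0.032  +0.000  +0.000   -0.051  +0.096  +0.000  +0.000   +0.036  +0.147  +0.154  -0.228
     83  0.3532   +0.000  +0.032  +0.000  +0.000   -0.051  +0.096  +0.000  +0.000   +0.066  +0.136  +0.183  -0.024
    125  0.5319   +0.000  +0.032  +0.000  +0.000   -0.051  +0.096  +0.000  +0.000   +0.117  +0.109  +0.365  -0.413


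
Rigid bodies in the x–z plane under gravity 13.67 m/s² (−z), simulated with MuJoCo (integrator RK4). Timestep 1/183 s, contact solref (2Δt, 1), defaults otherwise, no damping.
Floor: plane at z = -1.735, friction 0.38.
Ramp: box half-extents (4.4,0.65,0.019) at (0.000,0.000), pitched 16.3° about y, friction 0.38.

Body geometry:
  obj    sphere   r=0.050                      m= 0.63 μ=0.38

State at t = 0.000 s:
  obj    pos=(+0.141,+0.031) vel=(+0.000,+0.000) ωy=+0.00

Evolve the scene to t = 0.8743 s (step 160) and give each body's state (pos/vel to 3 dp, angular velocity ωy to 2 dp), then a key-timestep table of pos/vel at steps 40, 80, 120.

State at t = 0.8743 s:
  obj    pos=(+1.146,-0.263) vel=(+2.300,-0.672) ωy=+47.91

Key-timestep trajectory:
   step    t(s)  obj.x    obj.z    obj.vx   obj.vz 
     40  0.2186   +0.204  +0.012  +0.575  -0.168
     80  0.4372   +0.392  -0.043  +1.150  -0.336
    120  0.6557   +0.707  -0.135  +1.725  -0.504


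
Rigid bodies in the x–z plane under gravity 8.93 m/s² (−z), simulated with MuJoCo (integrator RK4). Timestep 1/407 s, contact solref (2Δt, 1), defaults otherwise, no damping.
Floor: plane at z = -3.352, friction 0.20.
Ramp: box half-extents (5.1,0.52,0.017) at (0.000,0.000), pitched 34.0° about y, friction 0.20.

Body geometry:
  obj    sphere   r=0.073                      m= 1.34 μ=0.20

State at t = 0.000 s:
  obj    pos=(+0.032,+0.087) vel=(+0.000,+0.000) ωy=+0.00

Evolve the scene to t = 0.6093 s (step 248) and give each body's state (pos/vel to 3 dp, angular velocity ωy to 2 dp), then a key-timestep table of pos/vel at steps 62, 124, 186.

State at t = 0.6093 s:
  obj    pos=(+0.581,-0.283) vel=(+1.802,-1.215) ωy=+29.77

Key-timestep trajectory:
   step    t(s)  obj.x    obj.z    obj.vx   obj.vz 
     62  0.1523   +0.066  +0.064  +0.451  -0.304
    124  0.3047   +0.169  -0.006  +0.901  -0.608
    186  0.4570   +0.341  -0.121  +1.352  -0.912


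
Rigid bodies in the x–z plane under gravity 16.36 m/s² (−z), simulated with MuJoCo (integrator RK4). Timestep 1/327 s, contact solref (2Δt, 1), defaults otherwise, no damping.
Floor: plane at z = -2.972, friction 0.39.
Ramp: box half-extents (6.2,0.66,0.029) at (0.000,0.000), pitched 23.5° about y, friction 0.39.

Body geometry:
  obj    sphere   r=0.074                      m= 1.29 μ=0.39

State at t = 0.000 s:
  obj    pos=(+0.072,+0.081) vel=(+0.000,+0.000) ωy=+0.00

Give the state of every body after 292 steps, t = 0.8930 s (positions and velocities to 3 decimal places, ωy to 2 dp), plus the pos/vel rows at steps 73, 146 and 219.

State at t = 0.8930 s:
  obj    pos=(+1.776,-0.660) vel=(+3.816,-1.659) ωy=+56.22

Key-timestep trajectory:
   step    t(s)  obj.x    obj.z    obj.vx   obj.vz 
     73  0.2232   +0.179  +0.035  +0.954  -0.415
    146  0.4465   +0.498  -0.104  +1.908  -0.830
    219  0.6697   +1.030  -0.336  +2.862  -1.244


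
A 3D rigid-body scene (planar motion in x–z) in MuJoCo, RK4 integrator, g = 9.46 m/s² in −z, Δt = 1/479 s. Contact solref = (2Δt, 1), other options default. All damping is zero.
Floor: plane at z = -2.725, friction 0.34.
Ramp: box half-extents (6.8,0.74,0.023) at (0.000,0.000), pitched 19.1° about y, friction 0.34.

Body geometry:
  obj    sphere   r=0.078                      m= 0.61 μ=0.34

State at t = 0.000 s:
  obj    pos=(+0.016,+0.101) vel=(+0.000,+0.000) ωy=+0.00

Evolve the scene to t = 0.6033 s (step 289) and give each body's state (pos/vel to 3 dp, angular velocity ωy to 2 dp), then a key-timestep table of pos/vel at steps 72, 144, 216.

State at t = 0.6033 s:
  obj    pos=(+0.396,-0.030) vel=(+1.261,-0.437) ωy=+17.10

Key-timestep trajectory:
   step    t(s)  obj.x    obj.z    obj.vx   obj.vz 
     72  0.1503   +0.040  +0.093  +0.314  -0.109
    144  0.3006   +0.111  +0.069  +0.628  -0.218
    216  0.4509   +0.229  +0.028  +0.942  -0.326


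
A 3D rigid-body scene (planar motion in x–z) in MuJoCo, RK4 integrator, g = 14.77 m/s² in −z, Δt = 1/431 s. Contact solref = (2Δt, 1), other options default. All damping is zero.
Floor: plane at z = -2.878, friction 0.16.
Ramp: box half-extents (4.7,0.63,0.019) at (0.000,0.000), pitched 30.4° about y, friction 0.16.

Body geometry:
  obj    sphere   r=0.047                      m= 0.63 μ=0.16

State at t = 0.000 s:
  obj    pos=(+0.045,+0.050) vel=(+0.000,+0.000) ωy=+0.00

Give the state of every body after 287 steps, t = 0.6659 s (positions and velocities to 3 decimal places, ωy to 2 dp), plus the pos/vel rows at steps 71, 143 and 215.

State at t = 0.6659 s:
  obj    pos=(+1.085,-0.560) vel=(+3.124,-1.830) ωy=+72.15

Key-timestep trajectory:
   step    t(s)  obj.x    obj.z    obj.vx   obj.vz 
     71  0.1647   +0.109  +0.013  +0.775  -0.450
    143  0.3318   +0.303  -0.101  +1.555  -0.916
    215  0.4988   +0.629  -0.292  +2.339  -1.375


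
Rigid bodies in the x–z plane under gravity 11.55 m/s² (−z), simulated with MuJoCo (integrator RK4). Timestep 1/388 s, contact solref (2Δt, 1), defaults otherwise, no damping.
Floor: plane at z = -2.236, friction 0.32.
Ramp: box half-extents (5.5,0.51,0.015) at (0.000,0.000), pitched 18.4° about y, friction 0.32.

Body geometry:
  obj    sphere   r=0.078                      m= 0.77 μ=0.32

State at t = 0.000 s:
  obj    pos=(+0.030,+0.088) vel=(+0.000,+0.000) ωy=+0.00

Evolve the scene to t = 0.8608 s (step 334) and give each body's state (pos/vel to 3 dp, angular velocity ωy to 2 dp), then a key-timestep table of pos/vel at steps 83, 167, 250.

State at t = 0.8608 s:
  obj    pos=(+0.946,-0.217) vel=(+2.127,-0.708) ωy=+28.74

Key-timestep trajectory:
   step    t(s)  obj.x    obj.z    obj.vx   obj.vz 
     83  0.2139   +0.087  +0.069  +0.529  -0.176
    167  0.4304   +0.259  +0.012  +1.064  -0.354
    250  0.6443   +0.543  -0.083  +1.592  -0.530


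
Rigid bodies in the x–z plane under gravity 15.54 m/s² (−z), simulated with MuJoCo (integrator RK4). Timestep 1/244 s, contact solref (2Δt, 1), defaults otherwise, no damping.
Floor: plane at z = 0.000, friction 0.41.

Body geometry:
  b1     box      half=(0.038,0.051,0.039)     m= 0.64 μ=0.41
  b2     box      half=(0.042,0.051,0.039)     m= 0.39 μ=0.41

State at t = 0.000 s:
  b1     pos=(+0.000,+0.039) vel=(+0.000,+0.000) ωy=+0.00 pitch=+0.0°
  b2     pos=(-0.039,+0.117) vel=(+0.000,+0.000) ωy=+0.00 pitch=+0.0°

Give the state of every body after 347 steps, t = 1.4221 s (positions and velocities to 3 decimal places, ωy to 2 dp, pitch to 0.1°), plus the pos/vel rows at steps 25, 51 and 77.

State at t = 1.4221 s:
  b1     pos=(+0.000,+0.039) vel=(+0.000,+0.000) ωy=+0.00 pitch=+0.0°
  b2     pos=(-0.091,+0.042) vel=(+0.000,+0.000) ωy=+0.00 pitch=-90.0°

Key-timestep trajectory:
   step    t(s)  b1.x    b1.z    b1.vx   b1.vz   b2.x    b2.z    b2.vx   b2.vz 
     25  0.1025   +0.000  +0.039  +0.000  +0.000   -0.040  +0.117  -0.034  -0.002
     51  0.2090   +0.000  +0.039  +0.000  +0.000   -0.050  +0.115  -0.171  -0.070
     77  0.3156   +0.000  +0.039  +0.000  +0.000   -0.082  +0.077  -0.359  -0.972


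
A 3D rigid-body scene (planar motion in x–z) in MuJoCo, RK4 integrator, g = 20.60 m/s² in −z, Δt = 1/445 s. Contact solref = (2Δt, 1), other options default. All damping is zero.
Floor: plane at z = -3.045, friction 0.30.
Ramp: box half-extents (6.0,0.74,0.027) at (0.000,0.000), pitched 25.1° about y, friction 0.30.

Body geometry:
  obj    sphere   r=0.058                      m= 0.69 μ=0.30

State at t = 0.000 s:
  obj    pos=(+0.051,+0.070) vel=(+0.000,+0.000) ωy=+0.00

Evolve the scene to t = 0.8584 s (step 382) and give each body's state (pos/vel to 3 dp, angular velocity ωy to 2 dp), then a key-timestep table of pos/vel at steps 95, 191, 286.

State at t = 0.8584 s:
  obj    pos=(+2.134,-0.906) vel=(+4.852,-2.273) ωy=+92.37

Key-timestep trajectory:
   step    t(s)  obj.x    obj.z    obj.vx   obj.vz 
     95  0.2135   +0.180  +0.010  +1.207  -0.565
    191  0.4292   +0.572  -0.174  +2.426  -1.137
    286  0.6427   +1.218  -0.477  +3.633  -1.702


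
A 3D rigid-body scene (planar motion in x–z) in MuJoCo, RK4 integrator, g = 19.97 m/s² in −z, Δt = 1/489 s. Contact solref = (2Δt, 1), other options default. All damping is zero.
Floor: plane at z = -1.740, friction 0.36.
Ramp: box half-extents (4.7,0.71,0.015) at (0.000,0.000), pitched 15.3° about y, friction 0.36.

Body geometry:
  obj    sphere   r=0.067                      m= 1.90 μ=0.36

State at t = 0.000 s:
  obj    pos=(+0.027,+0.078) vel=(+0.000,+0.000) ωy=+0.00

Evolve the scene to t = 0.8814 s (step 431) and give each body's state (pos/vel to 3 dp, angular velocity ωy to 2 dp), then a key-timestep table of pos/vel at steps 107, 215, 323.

State at t = 0.8814 s:
  obj    pos=(+1.437,-0.308) vel=(+3.200,-0.875) ωy=+49.51

Key-timestep trajectory:
   step    t(s)  obj.x    obj.z    obj.vx   obj.vz 
    107  0.2188   +0.114  +0.054  +0.794  -0.217
    215  0.4397   +0.378  -0.018  +1.596  -0.437
    323  0.6605   +0.819  -0.139  +2.398  -0.656


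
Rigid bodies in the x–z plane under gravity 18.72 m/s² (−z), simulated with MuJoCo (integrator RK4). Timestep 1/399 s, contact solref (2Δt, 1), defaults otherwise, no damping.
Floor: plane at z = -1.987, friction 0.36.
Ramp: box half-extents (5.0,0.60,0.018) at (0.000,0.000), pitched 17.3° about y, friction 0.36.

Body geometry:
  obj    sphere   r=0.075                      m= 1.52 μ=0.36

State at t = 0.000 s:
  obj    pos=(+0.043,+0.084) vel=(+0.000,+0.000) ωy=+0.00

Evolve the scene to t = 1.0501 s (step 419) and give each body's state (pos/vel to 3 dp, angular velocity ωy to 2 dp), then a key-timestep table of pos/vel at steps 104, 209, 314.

State at t = 1.0501 s:
  obj    pos=(+2.136,-0.568) vel=(+3.987,-1.242) ωy=+55.67

Key-timestep trajectory:
   step    t(s)  obj.x    obj.z    obj.vx   obj.vz 
    104  0.2607   +0.172  +0.044  +0.990  -0.308
    209  0.5238   +0.564  -0.078  +1.989  -0.619
    314  0.7870   +1.219  -0.282  +2.988  -0.931


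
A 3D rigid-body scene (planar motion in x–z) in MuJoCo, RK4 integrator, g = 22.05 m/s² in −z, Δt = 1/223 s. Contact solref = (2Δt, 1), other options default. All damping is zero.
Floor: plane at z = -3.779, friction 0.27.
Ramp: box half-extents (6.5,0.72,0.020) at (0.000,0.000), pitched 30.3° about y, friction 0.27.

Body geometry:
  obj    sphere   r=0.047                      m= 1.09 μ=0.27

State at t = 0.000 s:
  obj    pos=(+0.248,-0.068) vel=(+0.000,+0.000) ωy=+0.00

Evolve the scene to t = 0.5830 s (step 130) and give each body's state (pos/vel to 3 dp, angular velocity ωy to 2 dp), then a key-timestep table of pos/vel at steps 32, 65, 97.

State at t = 0.5830 s:
  obj    pos=(+1.414,-0.749) vel=(+4.000,-2.337) ωy=+98.52

Key-timestep trajectory:
   step    t(s)  obj.x    obj.z    obj.vx   obj.vz 
     32  0.1435   +0.319  -0.109  +0.985  -0.575
     65  0.2915   +0.540  -0.238  +2.000  -1.169
     97  0.4350   +0.897  -0.447  +2.985  -1.744


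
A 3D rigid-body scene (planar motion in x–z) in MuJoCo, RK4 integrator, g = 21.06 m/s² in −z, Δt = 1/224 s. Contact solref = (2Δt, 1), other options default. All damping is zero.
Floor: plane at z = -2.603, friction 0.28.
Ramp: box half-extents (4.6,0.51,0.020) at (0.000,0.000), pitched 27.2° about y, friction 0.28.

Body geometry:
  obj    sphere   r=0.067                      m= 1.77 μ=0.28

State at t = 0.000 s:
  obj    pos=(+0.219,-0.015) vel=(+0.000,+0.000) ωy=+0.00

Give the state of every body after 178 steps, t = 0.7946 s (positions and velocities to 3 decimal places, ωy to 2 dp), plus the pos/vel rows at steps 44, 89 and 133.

State at t = 0.7946 s:
  obj    pos=(+2.150,-1.007) vel=(+4.860,-2.498) ωy=+81.54

Key-timestep trajectory:
   step    t(s)  obj.x    obj.z    obj.vx   obj.vz 
     44  0.1964   +0.337  -0.075  +1.202  -0.618
     89  0.3973   +0.702  -0.263  +2.430  -1.249
    133  0.5938   +1.297  -0.569  +3.631  -1.866


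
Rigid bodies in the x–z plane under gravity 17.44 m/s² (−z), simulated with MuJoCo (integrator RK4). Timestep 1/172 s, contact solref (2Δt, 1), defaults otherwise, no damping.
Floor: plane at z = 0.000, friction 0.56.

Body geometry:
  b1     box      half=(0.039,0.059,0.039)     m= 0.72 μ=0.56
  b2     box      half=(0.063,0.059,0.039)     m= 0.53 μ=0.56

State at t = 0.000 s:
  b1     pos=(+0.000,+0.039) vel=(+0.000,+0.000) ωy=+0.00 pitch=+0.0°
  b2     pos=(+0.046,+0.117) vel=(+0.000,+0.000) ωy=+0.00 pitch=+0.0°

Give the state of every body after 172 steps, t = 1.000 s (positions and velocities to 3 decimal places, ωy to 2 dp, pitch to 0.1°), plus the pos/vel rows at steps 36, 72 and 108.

State at t = 1.000 s:
  b1     pos=(+0.000,+0.039) vel=(+0.000,+0.000) ωy=+0.00 pitch=+0.0°
  b2     pos=(+0.210,+0.039) vel=(+0.000,+0.000) ωy=+0.00 pitch=+180.0°

Key-timestep trajectory:
   step    t(s)  b1.x    b1.z    b1.vx   b1.vz   b2.x    b2.z    b2.vx   b2.vz 
     36  0.2093   +0.000  +0.039  +0.000  +0.000   +0.086  +0.070  +0.531  -0.489
     72  0.4186   +0.000  +0.039  +0.000  +0.000   +0.142  +0.074  +0.065  +0.002
    108  0.6279   +0.000  +0.039  +0.000  +0.000   +0.163  +0.072  +0.244  -0.058


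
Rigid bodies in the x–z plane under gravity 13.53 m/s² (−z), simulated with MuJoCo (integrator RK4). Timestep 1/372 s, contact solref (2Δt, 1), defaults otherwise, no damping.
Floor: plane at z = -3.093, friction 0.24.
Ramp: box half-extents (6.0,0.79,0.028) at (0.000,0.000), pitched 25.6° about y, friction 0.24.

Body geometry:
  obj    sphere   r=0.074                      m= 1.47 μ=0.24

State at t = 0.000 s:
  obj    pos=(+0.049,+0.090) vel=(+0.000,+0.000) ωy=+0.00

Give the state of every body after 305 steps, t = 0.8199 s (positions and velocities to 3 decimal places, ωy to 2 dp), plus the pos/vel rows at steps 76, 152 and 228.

State at t = 0.8199 s:
  obj    pos=(+1.315,-0.517) vel=(+3.088,-1.479) ωy=+46.26

Key-timestep trajectory:
   step    t(s)  obj.x    obj.z    obj.vx   obj.vz 
     76  0.2043   +0.128  +0.052  +0.770  -0.369
    152  0.4086   +0.363  -0.061  +1.539  -0.737
    228  0.6129   +0.756  -0.249  +2.308  -1.106


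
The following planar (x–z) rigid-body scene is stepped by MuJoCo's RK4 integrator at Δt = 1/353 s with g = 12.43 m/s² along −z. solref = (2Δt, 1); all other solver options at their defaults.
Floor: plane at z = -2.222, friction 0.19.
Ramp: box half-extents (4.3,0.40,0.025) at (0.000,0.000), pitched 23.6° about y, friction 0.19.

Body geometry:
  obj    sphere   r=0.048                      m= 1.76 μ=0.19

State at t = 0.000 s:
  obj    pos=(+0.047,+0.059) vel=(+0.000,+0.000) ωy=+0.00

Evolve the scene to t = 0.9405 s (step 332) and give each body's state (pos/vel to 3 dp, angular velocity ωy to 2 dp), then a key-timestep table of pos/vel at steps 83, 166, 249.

State at t = 0.9405 s:
  obj    pos=(+1.488,-0.570) vel=(+3.064,-1.338) ωy=+69.64

Key-timestep trajectory:
   step    t(s)  obj.x    obj.z    obj.vx   obj.vz 
     83  0.2351   +0.137  +0.020  +0.766  -0.335
    166  0.4703   +0.407  -0.098  +1.532  -0.669
    249  0.7054   +0.857  -0.295  +2.298  -1.004


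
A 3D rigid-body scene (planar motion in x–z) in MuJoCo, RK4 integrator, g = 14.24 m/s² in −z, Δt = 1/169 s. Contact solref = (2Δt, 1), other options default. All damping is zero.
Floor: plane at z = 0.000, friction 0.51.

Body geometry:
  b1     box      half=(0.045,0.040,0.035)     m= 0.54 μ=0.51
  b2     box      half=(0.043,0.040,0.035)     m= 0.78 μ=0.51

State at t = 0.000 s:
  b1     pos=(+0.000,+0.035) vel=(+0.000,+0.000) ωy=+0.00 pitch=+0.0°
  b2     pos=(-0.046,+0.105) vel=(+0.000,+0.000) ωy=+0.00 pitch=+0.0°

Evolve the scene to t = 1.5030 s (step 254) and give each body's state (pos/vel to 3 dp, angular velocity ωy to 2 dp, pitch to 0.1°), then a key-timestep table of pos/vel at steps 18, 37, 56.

State at t = 1.5030 s:
  b1     pos=(+0.000,+0.035) vel=(+0.000,+0.000) ωy=+0.00 pitch=+0.0°
  b2     pos=(-0.091,+0.043) vel=(+0.000,+0.000) ωy=+0.00 pitch=-90.0°

Key-timestep trajectory:
   step    t(s)  b1.x    b1.z    b1.vx   b1.vz   b2.x    b2.z    b2.vx   b2.vz 
     18  0.1065   +0.000  +0.035  +0.000  +0.000   -0.048  +0.105  -0.037  -0.003
     37  0.2189   +0.000  +0.035  +0.001  +0.000   -0.058  +0.102  -0.191  -0.071
     56  0.3314   +0.000  +0.035  +0.000  +0.000   -0.090  +0.048  -0.313  -1.171


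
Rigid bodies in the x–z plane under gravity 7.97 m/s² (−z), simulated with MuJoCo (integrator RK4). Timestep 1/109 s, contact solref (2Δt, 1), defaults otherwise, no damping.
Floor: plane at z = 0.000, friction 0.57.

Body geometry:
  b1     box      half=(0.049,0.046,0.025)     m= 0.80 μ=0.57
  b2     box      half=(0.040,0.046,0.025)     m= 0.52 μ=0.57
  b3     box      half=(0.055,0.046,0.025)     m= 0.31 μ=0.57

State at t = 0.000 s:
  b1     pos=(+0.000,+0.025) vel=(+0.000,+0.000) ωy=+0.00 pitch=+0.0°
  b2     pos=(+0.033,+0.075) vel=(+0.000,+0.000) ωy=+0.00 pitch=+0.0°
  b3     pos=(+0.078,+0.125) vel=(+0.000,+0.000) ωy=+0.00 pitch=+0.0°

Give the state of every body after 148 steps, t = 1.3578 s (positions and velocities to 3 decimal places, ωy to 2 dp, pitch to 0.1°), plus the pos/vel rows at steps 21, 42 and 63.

State at t = 1.3578 s:
  b1     pos=(+0.000,+0.025) vel=(+0.000,+0.000) ωy=+0.00 pitch=+0.0°
  b2     pos=(+0.033,+0.075) vel=(+0.000,+0.000) ωy=+0.00 pitch=+0.0°
  b3     pos=(+0.101,+0.055) vel=(+0.000,+0.000) ωy=+0.00 pitch=+90.0°

Key-timestep trajectory:
   step    t(s)  b1.x    b1.z    b1.vx   b1.vz   b2.x    b2.z    b2.vx   b2.vz   b3.x    b3.z    b3.vx   b3.vz 
     21  0.1927   +0.000  +0.025  +0.000  +0.000   +0.033  +0.075  -0.001  +0.000   +0.090  +0.119  +0.143  -0.124
     42  0.3853   +0.000  +0.025  +0.000  +0.000   +0.033  +0.075  +0.000  +0.000   +0.115  +0.057  +0.000  +0.072
     63  0.5780   +0.000  +0.025  +0.000  +0.000   +0.033  +0.075  +0.001  -0.010   +0.099  +0.055  +0.048  +0.008


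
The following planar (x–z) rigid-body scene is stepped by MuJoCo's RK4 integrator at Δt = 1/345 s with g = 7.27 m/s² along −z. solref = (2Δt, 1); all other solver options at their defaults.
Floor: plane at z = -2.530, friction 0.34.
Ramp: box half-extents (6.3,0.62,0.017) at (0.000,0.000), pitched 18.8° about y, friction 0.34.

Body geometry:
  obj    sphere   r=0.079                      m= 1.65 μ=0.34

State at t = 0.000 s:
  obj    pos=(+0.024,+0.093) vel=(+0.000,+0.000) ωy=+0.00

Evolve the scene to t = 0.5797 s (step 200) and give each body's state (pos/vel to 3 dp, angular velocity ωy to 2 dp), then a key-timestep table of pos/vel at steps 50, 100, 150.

State at t = 0.5797 s:
  obj    pos=(+0.290,+0.003) vel=(+0.918,-0.313) ωy=+12.28

Key-timestep trajectory:
   step    t(s)  obj.x    obj.z    obj.vx   obj.vz 
     50  0.1449   +0.041  +0.088  +0.230  -0.078
    100  0.2899   +0.091  +0.071  +0.459  -0.156
    150  0.4348   +0.174  +0.042  +0.689  -0.234


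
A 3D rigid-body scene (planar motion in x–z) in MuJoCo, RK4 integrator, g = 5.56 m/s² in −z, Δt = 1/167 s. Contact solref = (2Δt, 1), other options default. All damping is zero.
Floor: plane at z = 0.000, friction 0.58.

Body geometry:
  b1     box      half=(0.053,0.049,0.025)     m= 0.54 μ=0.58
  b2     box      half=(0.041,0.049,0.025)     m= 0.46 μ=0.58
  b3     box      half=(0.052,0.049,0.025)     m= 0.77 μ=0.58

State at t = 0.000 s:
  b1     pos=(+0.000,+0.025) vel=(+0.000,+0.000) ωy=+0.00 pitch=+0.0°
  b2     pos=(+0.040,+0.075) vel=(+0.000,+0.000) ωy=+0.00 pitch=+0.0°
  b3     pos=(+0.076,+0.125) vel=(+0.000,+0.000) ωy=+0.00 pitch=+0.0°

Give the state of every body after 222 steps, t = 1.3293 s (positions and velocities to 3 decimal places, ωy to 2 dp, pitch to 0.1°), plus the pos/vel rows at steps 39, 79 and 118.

State at t = 1.3293 s:
  b1     pos=(+0.000,+0.025) vel=(+0.000,+0.000) ωy=+0.00 pitch=+0.0°
  b2     pos=(+0.087,+0.041) vel=(+0.000,+0.000) ωy=+0.00 pitch=+90.0°
  b3     pos=(+0.243,+0.025) vel=(+0.000,+0.000) ωy=+0.00 pitch=+180.0°

Key-timestep trajectory:
   step    t(s)  b1.x    b1.z    b1.vx   b1.vz   b2.x    b2.z    b2.vx   b2.vz   b3.x    b3.z    b3.vx   b3.vz 
     39  0.2335   +0.000  +0.025  -0.001  +0.000   +0.050  +0.078  +0.112  +0.014   +0.102  +0.111  +0.246  -0.195
     79  0.4731   +0.000  +0.025  +0.000  +0.000   +0.088  +0.041  -0.014  +0.028   +0.169  +0.053  +0.199  +0.112
    118  0.7066   +0.000  +0.025  +0.000  +0.000   +0.087  +0.041  +0.000  +0.000   +0.207  +0.055  +0.198  -0.059


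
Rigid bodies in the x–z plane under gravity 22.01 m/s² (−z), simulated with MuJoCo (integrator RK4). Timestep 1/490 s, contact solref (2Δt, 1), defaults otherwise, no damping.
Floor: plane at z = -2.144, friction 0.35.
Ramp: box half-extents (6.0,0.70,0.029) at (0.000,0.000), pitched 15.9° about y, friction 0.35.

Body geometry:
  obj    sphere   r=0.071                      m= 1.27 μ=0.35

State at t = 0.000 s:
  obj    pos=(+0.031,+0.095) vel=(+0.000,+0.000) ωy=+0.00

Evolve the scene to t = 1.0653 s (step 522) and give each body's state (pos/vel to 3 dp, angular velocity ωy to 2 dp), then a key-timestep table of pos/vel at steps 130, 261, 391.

State at t = 1.0653 s:
  obj    pos=(+2.382,-0.574) vel=(+4.413,-1.257) ωy=+64.62

Key-timestep trajectory:
   step    t(s)  obj.x    obj.z    obj.vx   obj.vz 
    130  0.2653   +0.177  +0.054  +1.099  -0.313
    261  0.5327   +0.619  -0.072  +2.206  -0.629
    391  0.7980   +1.350  -0.281  +3.305  -0.942


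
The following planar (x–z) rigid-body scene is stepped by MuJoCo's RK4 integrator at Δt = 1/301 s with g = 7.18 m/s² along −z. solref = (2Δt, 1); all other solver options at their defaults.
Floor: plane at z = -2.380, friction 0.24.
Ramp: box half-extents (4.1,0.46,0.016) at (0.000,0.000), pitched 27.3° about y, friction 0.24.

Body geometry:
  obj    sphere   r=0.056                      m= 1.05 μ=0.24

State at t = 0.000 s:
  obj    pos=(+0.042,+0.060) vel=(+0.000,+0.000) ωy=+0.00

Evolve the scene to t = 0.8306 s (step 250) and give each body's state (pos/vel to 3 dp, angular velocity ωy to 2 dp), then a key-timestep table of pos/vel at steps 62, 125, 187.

State at t = 0.8306 s:
  obj    pos=(+0.763,-0.313) vel=(+1.736,-0.896) ωy=+34.88

Key-timestep trajectory:
   step    t(s)  obj.x    obj.z    obj.vx   obj.vz 
     62  0.2060   +0.086  +0.037  +0.431  -0.222
    125  0.4153   +0.222  -0.034  +0.868  -0.448
    187  0.6213   +0.445  -0.149  +1.299  -0.670


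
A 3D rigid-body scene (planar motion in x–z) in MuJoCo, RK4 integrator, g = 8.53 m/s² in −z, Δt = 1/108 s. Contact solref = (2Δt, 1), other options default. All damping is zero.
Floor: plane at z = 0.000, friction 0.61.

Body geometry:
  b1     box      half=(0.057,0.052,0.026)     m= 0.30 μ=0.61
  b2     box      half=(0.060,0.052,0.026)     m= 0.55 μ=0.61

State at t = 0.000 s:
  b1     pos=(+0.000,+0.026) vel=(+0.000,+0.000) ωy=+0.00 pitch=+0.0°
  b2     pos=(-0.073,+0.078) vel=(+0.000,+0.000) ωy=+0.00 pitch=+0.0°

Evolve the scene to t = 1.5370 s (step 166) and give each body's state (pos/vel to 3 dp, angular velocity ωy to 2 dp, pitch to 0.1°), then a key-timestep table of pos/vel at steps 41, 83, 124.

State at t = 1.5370 s:
  b1     pos=(+0.001,+0.026) vel=(+0.001,+0.000) ωy=+0.00 pitch=+0.0°
  b2     pos=(-0.085,+0.060) vel=(+0.000,+0.000) ωy=+0.02 pitch=-42.7°

Key-timestep trajectory:
   step    t(s)  b1.x    b1.z    b1.vx   b1.vz   b2.x    b2.z    b2.vx   b2.vz 
     41  0.3796   +0.000  +0.026  +0.001  +0.001   -0.085  +0.060  -0.005  +0.002
     83  0.7685   +0.001  +0.026  +0.001  +0.000   -0.085  +0.060  +0.000  +0.000
    124  1.1481   +0.001  +0.026  +0.001  +0.000   -0.085  +0.060  +0.000  +0.000


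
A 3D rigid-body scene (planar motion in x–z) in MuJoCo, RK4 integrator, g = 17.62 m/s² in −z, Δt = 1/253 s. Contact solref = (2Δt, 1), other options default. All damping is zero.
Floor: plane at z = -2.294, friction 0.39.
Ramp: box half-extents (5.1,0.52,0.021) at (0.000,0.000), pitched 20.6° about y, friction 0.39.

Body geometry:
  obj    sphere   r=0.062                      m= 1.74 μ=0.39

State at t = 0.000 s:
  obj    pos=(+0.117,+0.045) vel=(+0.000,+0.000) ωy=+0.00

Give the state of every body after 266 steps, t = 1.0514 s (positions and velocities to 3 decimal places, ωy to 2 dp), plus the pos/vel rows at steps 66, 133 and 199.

State at t = 1.0514 s:
  obj    pos=(+2.408,-0.816) vel=(+4.358,-1.638) ωy=+75.08

Key-timestep trajectory:
   step    t(s)  obj.x    obj.z    obj.vx   obj.vz 
     66  0.2609   +0.258  -0.008  +1.081  -0.406
    133  0.5257   +0.690  -0.171  +2.179  -0.819
    199  0.7866   +1.399  -0.437  +3.260  -1.225


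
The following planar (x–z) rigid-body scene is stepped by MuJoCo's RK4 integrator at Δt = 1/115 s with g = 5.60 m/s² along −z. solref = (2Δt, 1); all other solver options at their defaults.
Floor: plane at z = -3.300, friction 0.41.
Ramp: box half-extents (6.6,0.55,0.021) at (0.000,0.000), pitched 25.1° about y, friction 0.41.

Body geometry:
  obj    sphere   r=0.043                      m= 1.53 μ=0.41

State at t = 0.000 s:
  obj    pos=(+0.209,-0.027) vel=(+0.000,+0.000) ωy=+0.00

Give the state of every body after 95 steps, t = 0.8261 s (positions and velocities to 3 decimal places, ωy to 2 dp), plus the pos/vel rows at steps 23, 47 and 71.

State at t = 0.8261 s:
  obj    pos=(+0.733,-0.273) vel=(+1.269,-0.595) ωy=+32.59

Key-timestep trajectory:
   step    t(s)  obj.x    obj.z    obj.vx   obj.vz 
     23  0.2000   +0.240  -0.042  +0.307  -0.144
     47  0.4087   +0.337  -0.087  +0.628  -0.294
     71  0.6174   +0.502  -0.164  +0.949  -0.444


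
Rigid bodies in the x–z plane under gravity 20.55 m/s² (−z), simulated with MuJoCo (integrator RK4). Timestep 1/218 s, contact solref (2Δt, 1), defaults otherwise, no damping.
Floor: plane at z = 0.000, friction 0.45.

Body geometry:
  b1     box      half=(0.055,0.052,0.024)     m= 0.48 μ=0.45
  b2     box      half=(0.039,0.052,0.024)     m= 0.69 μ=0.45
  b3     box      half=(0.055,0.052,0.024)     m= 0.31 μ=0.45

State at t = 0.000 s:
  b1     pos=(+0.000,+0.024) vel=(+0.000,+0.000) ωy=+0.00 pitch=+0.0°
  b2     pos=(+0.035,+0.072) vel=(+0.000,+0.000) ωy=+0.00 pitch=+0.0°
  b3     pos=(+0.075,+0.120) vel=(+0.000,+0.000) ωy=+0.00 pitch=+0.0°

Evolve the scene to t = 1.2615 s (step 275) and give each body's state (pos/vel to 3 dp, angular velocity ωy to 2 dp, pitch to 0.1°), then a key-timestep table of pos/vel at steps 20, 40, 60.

State at t = 1.2615 s:
  b1     pos=(+0.000,+0.024) vel=(+0.000,+0.000) ωy=+0.00 pitch=+0.0°
  b2     pos=(+0.035,+0.072) vel=(+0.000,+0.000) ωy=+0.00 pitch=+0.0°
  b3     pos=(+0.108,+0.055) vel=(+0.000,+0.000) ωy=+0.00 pitch=+90.0°

Key-timestep trajectory:
   step    t(s)  b1.x    b1.z    b1.vx   b1.vz   b2.x    b2.z    b2.vx   b2.vz   b3.x    b3.z    b3.vx   b3.vz 
     20  0.0917   +0.000  +0.024  +0.000  +0.000   +0.035  +0.072  +0.000  +0.000   +0.076  +0.120  +0.037  -0.004
     40  0.1835   +0.000  +0.024  +0.000  +0.000   +0.035  +0.072  +0.000  +0.000   +0.085  +0.117  +0.163  -0.088
     60  0.2752   +0.000  +0.024  +0.000  +0.000   +0.035  +0.072  +0.000  +0.000   +0.108  +0.068  +0.289  -1.352


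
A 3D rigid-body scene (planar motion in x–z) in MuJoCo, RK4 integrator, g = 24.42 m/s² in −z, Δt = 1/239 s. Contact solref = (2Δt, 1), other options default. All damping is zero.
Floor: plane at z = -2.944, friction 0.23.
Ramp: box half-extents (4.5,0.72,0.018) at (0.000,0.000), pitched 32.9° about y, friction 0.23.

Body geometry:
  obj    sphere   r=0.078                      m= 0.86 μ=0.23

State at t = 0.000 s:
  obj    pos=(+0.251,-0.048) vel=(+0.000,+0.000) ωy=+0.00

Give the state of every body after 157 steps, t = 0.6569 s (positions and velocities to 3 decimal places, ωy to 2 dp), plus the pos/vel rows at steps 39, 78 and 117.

State at t = 0.6569 s:
  obj    pos=(+1.968,-1.159) vel=(+5.226,-3.381) ωy=+79.76

Key-timestep trajectory:
   step    t(s)  obj.x    obj.z    obj.vx   obj.vz 
     39  0.1632   +0.357  -0.117  +1.299  -0.840
     78  0.3264   +0.675  -0.322  +2.597  -1.680
    117  0.4895   +1.205  -0.665  +3.895  -2.520
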